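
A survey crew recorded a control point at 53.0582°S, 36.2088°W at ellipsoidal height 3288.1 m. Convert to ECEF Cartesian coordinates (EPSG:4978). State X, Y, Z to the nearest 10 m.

WGS84: a = 6378137 m, e² = 0.006694380; N(φ) = a/√(1−e²sin²φ) = 6391818.422 m.
X = (N+h)·cosφ·cosλ = 3101188.135 m; Y = (N+h)·cosφ·sinλ = -2270458.135 m; Z = (N(1−e²)+h)·sinφ = -5077066.769 m.

X 3101190 m, Y -2270460 m, Z -5077070 m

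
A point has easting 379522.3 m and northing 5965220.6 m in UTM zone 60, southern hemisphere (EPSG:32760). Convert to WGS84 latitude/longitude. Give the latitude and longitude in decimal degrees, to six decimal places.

lat -36.450700°, lon 175.655600°

Zone 60S: λ₀ = 177°, k₀ = 0.9996, false easting 500000 m, false northing 10000000 m.
Meridian distance M = (N − FN)/k₀ = -4036394.0 m.
Inverse transverse Mercator on WGS84 gives φ = -36.45069978°, λ = 175.65559954°.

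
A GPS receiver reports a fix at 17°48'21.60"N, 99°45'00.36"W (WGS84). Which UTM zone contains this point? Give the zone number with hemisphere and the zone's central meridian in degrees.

Zone 14N, central meridian -99°

UTM zone = ⌊(λ + 180)/6⌋ + 1; -99.7501° ∈ [-102°, -96°) → zone 14.
Hemisphere: N (φ ≥ 0).
Central meridian λ₀ = 6×14 − 183 = -99°.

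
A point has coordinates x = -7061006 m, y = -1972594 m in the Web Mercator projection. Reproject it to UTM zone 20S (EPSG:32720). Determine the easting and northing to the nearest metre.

Web Mercator inverse (R = 6378137 m) → φ = -17.44419635°, λ = -63.43009611°.
UTM 20S forward: E = 454328.039 m, N = 8071253.281 m.

E 454328 m, N 8071253 m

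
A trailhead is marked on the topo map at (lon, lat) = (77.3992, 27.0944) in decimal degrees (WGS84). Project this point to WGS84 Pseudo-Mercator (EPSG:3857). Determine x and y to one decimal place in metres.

x 8616039.5 m, y 3135270.7 m

Web Mercator is spherical with R = a = 6378137 m.
x = R·λ = 6378137 × 1.350870878 = 8616039.532 m.
y = R·ln tan(π/4 + φ/2) = 6378137 × 0.491565286 = 3135270.740 m.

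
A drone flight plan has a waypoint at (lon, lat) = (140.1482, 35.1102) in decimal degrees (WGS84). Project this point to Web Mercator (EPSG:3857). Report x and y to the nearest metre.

x 15601226 m, y 4178867 m

Web Mercator is spherical with R = a = 6378137 m.
x = R·λ = 6378137 × 2.446047531 = 15601226.260 m.
y = R·ln tan(π/4 + φ/2) = 6378137 × 0.655186144 = 4178866.986 m.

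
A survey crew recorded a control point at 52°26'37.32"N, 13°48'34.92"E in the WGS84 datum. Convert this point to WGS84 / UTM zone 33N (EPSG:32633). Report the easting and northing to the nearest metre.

E 419097 m, N 5811056 m

Zone 33 central meridian λ₀ = 6×33 − 183 = 15°; Δλ = -1.1903°.
Transverse Mercator on WGS84 with k₀ = 0.9996 gives E = 419097.098 m, N = 5811055.902 m.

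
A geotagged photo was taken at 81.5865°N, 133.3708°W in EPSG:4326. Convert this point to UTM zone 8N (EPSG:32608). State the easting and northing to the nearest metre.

Zone 8 central meridian λ₀ = 6×8 − 183 = -135°; Δλ = +1.6292°.
Transverse Mercator on WGS84 with k₀ = 0.9996 gives E = 526609.409 m, N = 9059045.768 m.

E 526609 m, N 9059046 m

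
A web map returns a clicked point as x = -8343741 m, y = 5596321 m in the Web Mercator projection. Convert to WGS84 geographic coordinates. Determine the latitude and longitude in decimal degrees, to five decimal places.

R = 6378137 m. λ = x/R = -74.95310067°.
φ = 2·arctan(exp(y/R)) − 90° = 2·arctan(2.40469) − 90° = 44.83970168°.

lat 44.83970°, lon -74.95310°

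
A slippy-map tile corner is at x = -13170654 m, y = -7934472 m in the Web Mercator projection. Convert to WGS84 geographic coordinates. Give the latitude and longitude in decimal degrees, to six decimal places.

lat -57.843302°, lon -118.313998°

R = 6378137 m. λ = x/R = -118.31399790°.
φ = 2·arctan(exp(y/R)) − 90° = 2·arctan(0.28823) − 90° = -57.84330218°.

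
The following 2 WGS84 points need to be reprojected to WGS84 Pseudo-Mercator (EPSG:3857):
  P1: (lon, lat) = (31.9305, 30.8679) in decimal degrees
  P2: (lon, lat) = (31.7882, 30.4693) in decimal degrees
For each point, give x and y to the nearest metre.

Web Mercator: x = R·λ, y = R·ln tan(π/4+φ/2), R = 6378137 m.
P1 (30.8679°, 31.9305°) → (3554487.001, 3615605.301) m.
P2 (30.4693°, 31.7882°) → (3538646.237, 3564017.748) m.

P1: x 3554487 m, y 3615605 m; P2: x 3538646 m, y 3564018 m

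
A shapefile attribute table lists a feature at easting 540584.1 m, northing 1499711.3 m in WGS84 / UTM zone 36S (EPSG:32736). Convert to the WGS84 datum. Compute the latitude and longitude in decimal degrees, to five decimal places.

lat -76.57860°, lon 34.56650°

Zone 36S: λ₀ = 33°, k₀ = 0.9996, false easting 500000 m, false northing 10000000 m.
Meridian distance M = (N − FN)/k₀ = -8503690.2 m.
Inverse transverse Mercator on WGS84 gives φ = -76.57860034°, λ = 34.56650178°.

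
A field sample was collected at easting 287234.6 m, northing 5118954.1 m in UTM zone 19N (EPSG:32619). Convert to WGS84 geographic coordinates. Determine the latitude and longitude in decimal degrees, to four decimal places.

Zone 19N: λ₀ = -69°, k₀ = 0.9996, false easting 500000 m.
Meridian distance M = (N − FN)/k₀ = 5121002.5 m.
Inverse transverse Mercator on WGS84 gives φ = 46.19090016°, λ = -71.75730048°.

lat 46.1909°, lon -71.7573°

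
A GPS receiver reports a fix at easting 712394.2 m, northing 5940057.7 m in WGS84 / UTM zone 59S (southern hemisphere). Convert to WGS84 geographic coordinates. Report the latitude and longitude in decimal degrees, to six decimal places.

lat -36.661400°, lon 173.376400°

Zone 59S: λ₀ = 171°, k₀ = 0.9996, false easting 500000 m, false northing 10000000 m.
Meridian distance M = (N − FN)/k₀ = -4061566.9 m.
Inverse transverse Mercator on WGS84 gives φ = -36.66140043°, λ = 173.37639966°.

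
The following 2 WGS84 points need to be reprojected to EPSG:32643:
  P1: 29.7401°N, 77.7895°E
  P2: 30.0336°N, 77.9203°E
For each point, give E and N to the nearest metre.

P1: E 769794 m, N 3293246 m; P2: E 781623 m, N 3326103 m

UTM zone 43N: λ₀ = 75°, k₀ = 0.9996.
P1 (29.7401°, 77.7895°) → (769793.622, 3293246.484) m.
P2 (30.0336°, 77.9203°) → (781622.529, 3326102.618) m.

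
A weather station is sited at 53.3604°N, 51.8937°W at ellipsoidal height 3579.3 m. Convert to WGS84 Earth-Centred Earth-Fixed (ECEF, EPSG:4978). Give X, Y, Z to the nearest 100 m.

X 2355400 m, Y -3003200 m, Z 5097500 m

WGS84: a = 6378137 m, e² = 0.006694380; N(φ) = a/√(1−e²sin²φ) = 6391927.131 m.
X = (N+h)·cosφ·cosλ = 2355375.857 m; Y = (N+h)·cosφ·sinλ = -3003242.044 m; Z = (N(1−e²)+h)·sinφ = 5097452.722 m.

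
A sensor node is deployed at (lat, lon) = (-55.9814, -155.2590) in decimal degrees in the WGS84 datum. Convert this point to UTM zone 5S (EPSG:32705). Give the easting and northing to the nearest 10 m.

Zone 5 central meridian λ₀ = 6×5 − 183 = -153°; Δλ = -2.2590°.
Transverse Mercator on WGS84 with k₀ = 0.9996 gives E = 359057.092 m, N = 3793687.095 m.

E 359060 m, N 3793690 m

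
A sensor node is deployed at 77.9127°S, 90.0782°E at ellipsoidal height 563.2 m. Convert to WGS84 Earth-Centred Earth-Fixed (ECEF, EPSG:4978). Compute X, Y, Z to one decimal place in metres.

WGS84: a = 6378137 m, e² = 0.006694380; N(φ) = a/√(1−e²sin²φ) = 6398648.228 m.
X = (N+h)·cosφ·cosλ = -1828.904 m; Y = (N+h)·cosφ·sinλ = 1340005.306 m; Z = (N(1−e²)+h)·sinφ = -6215453.521 m.

X -1828.9 m, Y 1340005.3 m, Z -6215453.5 m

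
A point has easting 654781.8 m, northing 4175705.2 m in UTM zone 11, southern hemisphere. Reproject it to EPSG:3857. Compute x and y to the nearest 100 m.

Unproject from UTM 11S (λ₀ = -117°) → φ = -52.54669983°, λ = -114.71730011°.
Web Mercator (R = 6378137 m): x = -12770271.434 m, y = -6899585.900 m.

x -12770300 m, y -6899600 m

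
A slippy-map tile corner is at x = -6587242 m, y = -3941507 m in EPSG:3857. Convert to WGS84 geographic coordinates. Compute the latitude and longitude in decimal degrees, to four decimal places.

lat -33.3474°, lon -59.1742°

R = 6378137 m. λ = x/R = -59.17420169°.
φ = 2·arctan(exp(y/R)) − 90° = 2·arctan(0.53904) − 90° = -33.34740143°.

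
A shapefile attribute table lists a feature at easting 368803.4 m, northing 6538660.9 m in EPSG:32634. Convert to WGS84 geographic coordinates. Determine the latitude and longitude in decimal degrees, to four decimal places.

lat 58.9674°, lon 18.7183°

Zone 34N: λ₀ = 21°, k₀ = 0.9996, false easting 500000 m.
Meridian distance M = (N − FN)/k₀ = 6541277.4 m.
Inverse transverse Mercator on WGS84 gives φ = 58.96740006°, λ = 18.71829976°.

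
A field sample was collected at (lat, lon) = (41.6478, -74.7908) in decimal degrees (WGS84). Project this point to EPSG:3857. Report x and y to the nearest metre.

x -8325674 m, y 5108367 m

Web Mercator is spherical with R = a = 6378137 m.
x = R·λ = 6378137 × -1.305345710 = -8325673.772 m.
y = R·ln tan(π/4 + φ/2) = 6378137 × 0.800918313 = 5108366.728 m.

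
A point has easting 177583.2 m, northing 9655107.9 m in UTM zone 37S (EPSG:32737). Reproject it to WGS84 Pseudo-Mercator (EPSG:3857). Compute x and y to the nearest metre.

x 4018578 m, y -347076 m

Unproject from UTM 37S (λ₀ = 39°) → φ = -3.11629973°, λ = 36.09949995°.
Web Mercator (R = 6378137 m): x = 4018577.952 m, y = -347076.064 m.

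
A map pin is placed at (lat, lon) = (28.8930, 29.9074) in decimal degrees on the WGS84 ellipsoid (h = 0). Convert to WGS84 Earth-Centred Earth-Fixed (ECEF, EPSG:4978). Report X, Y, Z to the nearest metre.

WGS84: a = 6378137 m, e² = 0.006694380; N(φ) = a/√(1−e²sin²φ) = 6383126.917 m.
X = (N+h)·cosφ·cosλ = 4844360.283 m; Y = (N+h)·cosφ·sinλ = 2786463.325 m; Z = (N(1−e²)+h)·sinφ = 3063523.432 m.

X 4844360 m, Y 2786463 m, Z 3063523 m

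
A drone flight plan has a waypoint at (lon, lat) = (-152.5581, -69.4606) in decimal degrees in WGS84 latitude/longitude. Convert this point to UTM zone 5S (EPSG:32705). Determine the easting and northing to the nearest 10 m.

E 517300 m, N 2294220 m

Zone 5 central meridian λ₀ = 6×5 − 183 = -153°; Δλ = +0.4419°.
Transverse Mercator on WGS84 with k₀ = 0.9996 gives E = 517302.941 m, N = 2294215.014 m.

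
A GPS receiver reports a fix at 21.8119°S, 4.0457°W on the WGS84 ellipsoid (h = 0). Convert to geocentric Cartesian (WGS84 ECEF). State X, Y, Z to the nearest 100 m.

WGS84: a = 6378137 m, e² = 0.006694380; N(φ) = a/√(1−e²sin²φ) = 6381086.408 m.
X = (N+h)·cosφ·cosλ = 5909493.294 m; Y = (N+h)·cosφ·sinλ = -417968.843 m; Z = (N(1−e²)+h)·sinφ = -2355088.620 m.

X 5909500 m, Y -418000 m, Z -2355100 m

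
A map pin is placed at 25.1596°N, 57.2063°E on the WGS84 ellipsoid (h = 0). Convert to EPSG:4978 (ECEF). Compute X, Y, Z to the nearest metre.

X 3128654 m, Y 4855894 m, Z 2695087 m

WGS84: a = 6378137 m, e² = 0.006694380; N(φ) = a/√(1−e²sin²φ) = 6381999.201 m.
X = (N+h)·cosφ·cosλ = 3128654.456 m; Y = (N+h)·cosφ·sinλ = 4855893.932 m; Z = (N(1−e²)+h)·sinφ = 2695087.143 m.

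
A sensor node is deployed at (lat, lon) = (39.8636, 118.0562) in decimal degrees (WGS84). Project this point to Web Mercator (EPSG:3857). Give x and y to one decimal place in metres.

x 13141956.1 m, y 4846140.8 m

Web Mercator is spherical with R = a = 6378137 m.
x = R·λ = 6378137 × 2.060469392 = 13141956.069 m.
y = R·ln tan(π/4 + φ/2) = 6378137 × 0.759805058 = 4846140.756 m.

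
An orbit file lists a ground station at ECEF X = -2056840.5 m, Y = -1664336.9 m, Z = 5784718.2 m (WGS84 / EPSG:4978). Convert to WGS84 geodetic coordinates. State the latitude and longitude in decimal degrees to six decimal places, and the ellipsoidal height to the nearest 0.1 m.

lat 65.566400°, lon -141.021199°, h 661.9 m

λ = atan2(Y, X) = -141.02119937°; p = √(X²+Y²) = 2645866.6 m.
Bowring's method on WGS84 (a = 6378137 m, b = 6356752.314 m) gives φ = 65.56640008°, h = 661.855 m.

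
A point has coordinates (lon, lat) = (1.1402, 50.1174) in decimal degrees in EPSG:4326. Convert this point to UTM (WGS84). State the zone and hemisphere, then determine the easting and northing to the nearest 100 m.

Longitude 1.1402° lies in the 6° band [0°, 6°), giving zone 31; latitude is north of the equator, so 31N.
Zone 31 central meridian λ₀ = 6×31 − 183 = 3°; Δλ = -1.8598°.
Transverse Mercator on WGS84 with k₀ = 0.9996 gives E = 367042.553 m, N = 5553340.037 m.

Zone 31N: E 367000 m, N 5553300 m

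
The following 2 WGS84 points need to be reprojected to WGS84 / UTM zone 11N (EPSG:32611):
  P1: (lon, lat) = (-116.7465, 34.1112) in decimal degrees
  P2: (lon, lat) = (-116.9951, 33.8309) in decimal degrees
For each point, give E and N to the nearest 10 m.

UTM zone 11N: λ₀ = -117°, k₀ = 0.9996.
P1 (34.1112°, -116.7465°) → (523379.655, 3774514.730) m.
P2 (33.8309°, -116.9951°) → (500453.399, 3743406.774) m.

P1: E 523380 m, N 3774510 m; P2: E 500450 m, N 3743410 m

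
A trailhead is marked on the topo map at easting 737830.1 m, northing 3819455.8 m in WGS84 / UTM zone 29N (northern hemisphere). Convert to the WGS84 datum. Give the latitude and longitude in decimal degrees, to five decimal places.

lat 34.48930°, lon -6.41000°

Zone 29N: λ₀ = -9°, k₀ = 0.9996, false easting 500000 m.
Meridian distance M = (N − FN)/k₀ = 3820984.2 m.
Inverse transverse Mercator on WGS84 gives φ = 34.48929957°, λ = -6.40999970°.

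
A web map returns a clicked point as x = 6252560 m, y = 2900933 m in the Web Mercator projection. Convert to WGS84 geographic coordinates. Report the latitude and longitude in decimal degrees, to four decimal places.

R = 6378137 m. λ = x/R = 56.16770213°.
φ = 2·arctan(exp(y/R)) − 90° = 2·arctan(1.57590) − 90° = 25.20489972°.

lat 25.2049°, lon 56.1677°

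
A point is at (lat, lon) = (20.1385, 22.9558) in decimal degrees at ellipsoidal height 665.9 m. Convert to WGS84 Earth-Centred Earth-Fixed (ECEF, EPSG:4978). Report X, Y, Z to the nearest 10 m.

X 5516730 m, Y 2336690 m, Z 2182330 m

WGS84: a = 6378137 m, e² = 0.006694380; N(φ) = a/√(1−e²sin²φ) = 6380669.114 m.
X = (N+h)·cosφ·cosλ = 5516733.005 m; Y = (N+h)·cosφ·sinλ = 2336693.262 m; Z = (N(1−e²)+h)·sinφ = 2182327.690 m.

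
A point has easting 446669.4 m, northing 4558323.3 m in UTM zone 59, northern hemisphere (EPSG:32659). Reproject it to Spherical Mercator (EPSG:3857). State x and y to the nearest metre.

x 18964856 m, y 5038115 m

Unproject from UTM 59N (λ₀ = 171°) → φ = 41.17449980°, λ = 170.36420033°.
Web Mercator (R = 6378137 m): x = 18964856.030 m, y = 5038114.516 m.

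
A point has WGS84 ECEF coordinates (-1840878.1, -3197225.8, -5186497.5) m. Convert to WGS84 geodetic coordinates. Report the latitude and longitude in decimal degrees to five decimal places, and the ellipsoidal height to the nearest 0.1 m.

λ = atan2(Y, X) = -119.93219991°; p = √(X²+Y²) = 3689320.4 m.
Bowring's method on WGS84 (a = 6378137 m, b = 6356752.314 m) gives φ = -54.75609972°, h = 899.481 m.

lat -54.75610°, lon -119.93220°, h 899.5 m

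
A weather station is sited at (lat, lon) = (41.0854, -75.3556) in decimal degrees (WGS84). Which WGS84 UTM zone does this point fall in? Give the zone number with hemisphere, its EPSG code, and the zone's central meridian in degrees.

Zone 18N (EPSG:32618), central meridian -75°

UTM zone = ⌊(λ + 180)/6⌋ + 1; -75.3556° ∈ [-78°, -72°) → zone 18.
Hemisphere: N (φ ≥ 0).
Central meridian λ₀ = 6×18 − 183 = -75°.
EPSG code: 32618.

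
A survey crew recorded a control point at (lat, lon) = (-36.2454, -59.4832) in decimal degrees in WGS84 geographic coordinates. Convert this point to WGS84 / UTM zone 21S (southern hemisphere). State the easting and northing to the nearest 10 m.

E 276870 m, N 5985970 m

Zone 21 central meridian λ₀ = 6×21 − 183 = -57°; Δλ = -2.4832°.
Transverse Mercator on WGS84 with k₀ = 0.9996 gives E = 276869.323 m, N = 5985972.689 m.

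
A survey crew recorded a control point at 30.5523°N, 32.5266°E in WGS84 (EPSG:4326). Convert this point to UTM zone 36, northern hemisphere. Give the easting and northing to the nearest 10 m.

Zone 36 central meridian λ₀ = 6×36 − 183 = 33°; Δλ = -0.4734°.
Transverse Mercator on WGS84 with k₀ = 0.9996 gives E = 454596.358 m, N = 3380082.594 m.

E 454600 m, N 3380080 m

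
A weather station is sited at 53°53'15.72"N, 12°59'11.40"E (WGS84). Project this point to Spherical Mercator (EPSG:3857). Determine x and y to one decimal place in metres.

x 1445650.6 m, y 7148916.6 m

Web Mercator is spherical with R = a = 6378137 m.
x = R·λ = 6378137 × 0.226657183 = 1445650.567 m.
y = R·ln tan(π/4 + φ/2) = 6378137 × 1.120847144 = 7148916.641 m.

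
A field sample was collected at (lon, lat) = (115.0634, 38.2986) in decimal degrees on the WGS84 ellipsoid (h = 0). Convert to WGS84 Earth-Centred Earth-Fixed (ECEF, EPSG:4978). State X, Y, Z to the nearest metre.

WGS84: a = 6378137 m, e² = 0.006694380; N(φ) = a/√(1−e²sin²φ) = 6386352.985 m.
X = (N+h)·cosφ·cosλ = -2123168.992 m; Y = (N+h)·cosφ·sinλ = 4540027.827 m; Z = (N(1−e²)+h)·sinφ = 3931508.815 m.

X -2123169 m, Y 4540028 m, Z 3931509 m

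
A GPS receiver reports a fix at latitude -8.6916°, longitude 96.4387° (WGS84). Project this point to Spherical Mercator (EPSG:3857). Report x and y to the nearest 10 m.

Web Mercator is spherical with R = a = 6378137 m.
x = R·λ = 6378137 × 1.683172841 = 10735506.977 m.
y = R·ln tan(π/4 + φ/2) = 6378137 × -0.152282215 = -971276.833 m.

x 10735510 m, y -971280 m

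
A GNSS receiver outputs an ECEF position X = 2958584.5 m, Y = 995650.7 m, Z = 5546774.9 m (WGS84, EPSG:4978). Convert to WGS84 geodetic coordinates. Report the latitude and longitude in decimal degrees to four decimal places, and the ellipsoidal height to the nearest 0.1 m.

lat 60.7941°, lon 18.5996°, h 2968.7 m

λ = atan2(Y, X) = 18.59960010°; p = √(X²+Y²) = 3121625.0 m.
Bowring's method on WGS84 (a = 6378137 m, b = 6356752.314 m) gives φ = 60.79409996°, h = 2968.665 m.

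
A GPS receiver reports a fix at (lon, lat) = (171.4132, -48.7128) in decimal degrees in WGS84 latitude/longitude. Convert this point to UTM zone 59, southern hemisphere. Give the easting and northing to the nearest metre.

E 530396 m, N 4604388 m

Zone 59 central meridian λ₀ = 6×59 − 183 = 171°; Δλ = +0.4132°.
Transverse Mercator on WGS84 with k₀ = 0.9996 gives E = 530395.842 m, N = 4604387.723 m.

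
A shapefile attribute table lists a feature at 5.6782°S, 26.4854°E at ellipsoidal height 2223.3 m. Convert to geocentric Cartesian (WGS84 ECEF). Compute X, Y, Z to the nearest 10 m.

WGS84: a = 6378137 m, e² = 0.006694380; N(φ) = a/√(1−e²sin²φ) = 6378346.001 m.
X = (N+h)·cosφ·cosλ = 5682894.171 m; Y = (N+h)·cosφ·sinλ = 2831578.665 m; Z = (N(1−e²)+h)·sinφ = -627076.119 m.

X 5682890 m, Y 2831580 m, Z -627080 m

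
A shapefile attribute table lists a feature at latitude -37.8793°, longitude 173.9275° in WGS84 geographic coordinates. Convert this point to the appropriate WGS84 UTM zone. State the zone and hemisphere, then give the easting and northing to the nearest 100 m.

Zone 59S: E 757500 m, N 5803500 m

Longitude 173.9275° lies in the 6° band [168°, 174°), giving zone 59; latitude is south of the equator, so 59S.
Zone 59 central meridian λ₀ = 6×59 − 183 = 171°; Δλ = +2.9275°.
Transverse Mercator on WGS84 with k₀ = 0.9996 gives E = 757475.192 m, N = 5803536.007 m.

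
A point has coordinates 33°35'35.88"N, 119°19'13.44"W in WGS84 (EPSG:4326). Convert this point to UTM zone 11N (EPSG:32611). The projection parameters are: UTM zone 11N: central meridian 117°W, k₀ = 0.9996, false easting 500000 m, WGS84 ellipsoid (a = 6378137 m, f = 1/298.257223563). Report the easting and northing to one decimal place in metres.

E 284677.3 m, N 3719476.6 m

Zone 11 central meridian λ₀ = 6×11 − 183 = -117°; Δλ = -2.3204°.
Transverse Mercator on WGS84 with k₀ = 0.9996 gives E = 284677.277 m, N = 3719476.611 m.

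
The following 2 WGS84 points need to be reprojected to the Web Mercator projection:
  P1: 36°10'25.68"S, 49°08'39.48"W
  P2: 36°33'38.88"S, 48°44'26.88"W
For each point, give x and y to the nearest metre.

P1: x -5470718 m, y -4324562 m; P2: x -5425801 m, y -4378064 m

Web Mercator: x = R·λ, y = R·ln tan(π/4+φ/2), R = 6378137 m.
P1 (-36.1738°, -49.1443°) → (-5470718.451, -4324562.412) m.
P2 (-36.5608°, -48.7408°) → (-5425801.037, -4378063.509) m.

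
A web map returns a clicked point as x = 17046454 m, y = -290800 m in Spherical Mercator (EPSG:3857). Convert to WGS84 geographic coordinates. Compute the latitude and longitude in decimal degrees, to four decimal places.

lat -2.6114°, lon 153.1309°

R = 6378137 m. λ = x/R = 153.13090168°.
φ = 2·arctan(exp(y/R)) − 90° = 2·arctan(0.95543) − 90° = -2.61139627°.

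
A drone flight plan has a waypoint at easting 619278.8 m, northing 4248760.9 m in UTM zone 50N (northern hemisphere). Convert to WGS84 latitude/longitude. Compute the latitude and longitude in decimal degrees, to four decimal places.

Zone 50N: λ₀ = 117°, k₀ = 0.9996, false easting 500000 m.
Meridian distance M = (N − FN)/k₀ = 4250461.1 m.
Inverse transverse Mercator on WGS84 gives φ = 38.37909967°, λ = 118.36559990°.

lat 38.3791°, lon 118.3656°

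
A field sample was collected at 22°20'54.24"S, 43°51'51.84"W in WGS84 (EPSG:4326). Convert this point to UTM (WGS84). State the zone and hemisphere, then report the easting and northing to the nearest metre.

Longitude -43.8644° lies in the 6° band [-48°, -42°), giving zone 23; latitude is south of the equator, so 23S.
Zone 23 central meridian λ₀ = 6×23 − 183 = -45°; Δλ = +1.1356°.
Transverse Mercator on WGS84 with k₀ = 0.9996 gives E = 616934.594 m, N = 7528168.558 m.

Zone 23S: E 616935 m, N 7528169 m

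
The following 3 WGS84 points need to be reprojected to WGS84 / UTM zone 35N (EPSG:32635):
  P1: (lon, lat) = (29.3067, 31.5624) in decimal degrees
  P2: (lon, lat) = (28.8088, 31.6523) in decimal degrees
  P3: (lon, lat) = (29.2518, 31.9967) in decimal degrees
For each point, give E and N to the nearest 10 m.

UTM zone 35N: λ₀ = 27°, k₀ = 0.9996.
P1 (31.5624°, 29.3067°) → (718935.524, 3494240.282) m.
P2 (31.6523°, 28.8088°) → (671505.317, 3503317.742) m.
P3 (31.9967°, 29.2518°) → (712726.358, 3542285.587) m.

P1: E 718940 m, N 3494240 m; P2: E 671510 m, N 3503320 m; P3: E 712730 m, N 3542290 m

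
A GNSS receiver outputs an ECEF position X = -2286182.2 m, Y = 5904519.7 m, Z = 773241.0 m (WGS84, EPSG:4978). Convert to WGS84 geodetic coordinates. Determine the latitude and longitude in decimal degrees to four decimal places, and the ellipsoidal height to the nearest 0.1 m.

lat 7.0091°, lon 111.1660°, h 884.3 m

λ = atan2(Y, X) = 111.16599970°; p = √(X²+Y²) = 6331665.0 m.
Bowring's method on WGS84 (a = 6378137 m, b = 6356752.314 m) gives φ = 7.00910010°, h = 884.287 m.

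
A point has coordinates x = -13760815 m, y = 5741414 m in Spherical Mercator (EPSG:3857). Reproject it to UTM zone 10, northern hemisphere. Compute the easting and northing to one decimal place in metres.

E 452131.5 m, N 5067178.0 m

Web Mercator inverse (R = 6378137 m) → φ = 45.75650207°, λ = -123.61550436°.
UTM 10N forward: E = 452131.466 m, N = 5067177.977 m.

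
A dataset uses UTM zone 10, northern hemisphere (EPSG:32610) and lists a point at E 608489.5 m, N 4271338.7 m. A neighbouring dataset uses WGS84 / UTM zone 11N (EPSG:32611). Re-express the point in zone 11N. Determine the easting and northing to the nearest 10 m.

UTM 10N → geographic: φ = 38.58390002°, λ = -121.75439979°.
UTM 11N (λ₀ = -117°) forward: E = 85801.436 m, N = 4281334.613 m.

E 85800 m, N 4281330 m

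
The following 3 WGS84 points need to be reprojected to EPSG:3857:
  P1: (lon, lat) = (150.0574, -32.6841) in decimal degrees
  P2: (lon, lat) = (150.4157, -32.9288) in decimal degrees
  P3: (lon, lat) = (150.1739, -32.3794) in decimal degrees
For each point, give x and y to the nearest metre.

Web Mercator: x = R·λ, y = R·ln tan(π/4+φ/2), R = 6378137 m.
P1 (-32.6841°, 150.0574°) → (16704313.358, -3853448.198) m.
P2 (-32.9288°, 150.4157°) → (16744199.131, -3885857.163) m.
P3 (-32.3794°, 150.1739°) → (16717282.078, -3813216.458) m.

P1: x 16704313 m, y -3853448 m; P2: x 16744199 m, y -3885857 m; P3: x 16717282 m, y -3813216 m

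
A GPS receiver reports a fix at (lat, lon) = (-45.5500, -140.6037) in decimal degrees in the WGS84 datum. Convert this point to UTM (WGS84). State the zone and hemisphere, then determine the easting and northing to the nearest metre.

Zone 7S: E 530934 m, N 4955872 m

Longitude -140.6037° lies in the 6° band [-144°, -138°), giving zone 7; latitude is south of the equator, so 7S.
Zone 7 central meridian λ₀ = 6×7 − 183 = -141°; Δλ = +0.3963°.
Transverse Mercator on WGS84 with k₀ = 0.9996 gives E = 530934.231 m, N = 4955872.246 m.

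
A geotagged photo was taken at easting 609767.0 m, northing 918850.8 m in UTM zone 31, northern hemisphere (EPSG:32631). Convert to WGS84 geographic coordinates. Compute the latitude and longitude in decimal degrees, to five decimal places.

Zone 31N: λ₀ = 3°, k₀ = 0.9996, false easting 500000 m.
Meridian distance M = (N − FN)/k₀ = 919218.5 m.
Inverse transverse Mercator on WGS84 gives φ = 8.31129961°, λ = 3.99680042°.

lat 8.31130°, lon 3.99680°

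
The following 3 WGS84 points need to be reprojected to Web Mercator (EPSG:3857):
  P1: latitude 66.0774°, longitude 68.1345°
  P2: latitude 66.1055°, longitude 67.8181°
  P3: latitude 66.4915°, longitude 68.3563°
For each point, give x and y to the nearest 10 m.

Web Mercator: x = R·λ, y = R·ln tan(π/4+φ/2), R = 6378137 m.
P1 (66.0774°, 68.1345°) → (7584697.845, 9898061.661) m.
P2 (66.1055°, 67.8181°) → (7549476.359, 9905780.012) m.
P3 (66.4915°, 68.3563°) → (7609388.509, 10012678.689) m.

P1: x 7584700 m, y 9898060 m; P2: x 7549480 m, y 9905780 m; P3: x 7609390 m, y 10012680 m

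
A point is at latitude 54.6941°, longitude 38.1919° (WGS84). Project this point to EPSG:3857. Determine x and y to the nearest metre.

Web Mercator is spherical with R = a = 6378137 m.
x = R·λ = 6378137 × 0.666574403 = 4251502.860 m.
y = R·ln tan(π/4 + φ/2) = 6378137 × 1.144961621 = 7302722.076 m.

x 4251503 m, y 7302722 m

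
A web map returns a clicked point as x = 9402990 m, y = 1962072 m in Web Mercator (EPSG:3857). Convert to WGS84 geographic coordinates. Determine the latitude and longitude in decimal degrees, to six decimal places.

R = 6378137 m. λ = x/R = 84.46849633°.
φ = 2·arctan(exp(y/R)) − 90° = 2·arctan(1.36019) − 90° = 17.35400042°.

lat 17.354000°, lon 84.468496°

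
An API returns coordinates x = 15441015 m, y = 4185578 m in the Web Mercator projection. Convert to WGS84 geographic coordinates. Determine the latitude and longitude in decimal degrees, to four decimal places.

R = 6378137 m. λ = x/R = 138.70899777°.
φ = 2·arctan(exp(y/R)) − 90° = 2·arctan(1.92753) − 90° = 35.15950193°.

lat 35.1595°, lon 138.7090°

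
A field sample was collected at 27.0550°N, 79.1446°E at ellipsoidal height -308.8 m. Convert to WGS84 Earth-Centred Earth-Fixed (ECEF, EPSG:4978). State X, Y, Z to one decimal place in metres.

X 1070443.7 m, Y 5582133.1 m, Z 2883503.8 m

WGS84: a = 6378137 m, e² = 0.006694380; N(φ) = a/√(1−e²sin²φ) = 6382558.337 m.
X = (N+h)·cosφ·cosλ = 1070443.714 m; Y = (N+h)·cosφ·sinλ = 5582133.091 m; Z = (N(1−e²)+h)·sinφ = 2883503.779 m.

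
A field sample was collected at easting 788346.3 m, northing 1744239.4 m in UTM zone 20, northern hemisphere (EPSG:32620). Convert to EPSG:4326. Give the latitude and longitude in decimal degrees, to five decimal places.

Zone 20N: λ₀ = -63°, k₀ = 0.9996, false easting 500000 m.
Meridian distance M = (N − FN)/k₀ = 1744937.4 m.
Inverse transverse Mercator on WGS84 gives φ = 15.76009985°, λ = -60.30900029°.

lat 15.76010°, lon -60.30900°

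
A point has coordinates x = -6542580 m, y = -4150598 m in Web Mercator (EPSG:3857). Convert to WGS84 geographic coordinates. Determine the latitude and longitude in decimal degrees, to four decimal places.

R = 6378137 m. λ = x/R = -58.77299612°.
φ = 2·arctan(exp(y/R)) − 90° = 2·arctan(0.52165) − 90° = -34.90219673°.

lat -34.9022°, lon -58.7730°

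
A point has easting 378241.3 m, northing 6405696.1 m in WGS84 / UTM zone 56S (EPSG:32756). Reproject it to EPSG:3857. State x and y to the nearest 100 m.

x 16887600 m, y -3826400 m

Unproject from UTM 56S (λ₀ = 153°) → φ = -32.47929970°, λ = 151.70419979°.
Web Mercator (R = 6378137 m): x = 16887634.271 m, y = -3826391.913 m.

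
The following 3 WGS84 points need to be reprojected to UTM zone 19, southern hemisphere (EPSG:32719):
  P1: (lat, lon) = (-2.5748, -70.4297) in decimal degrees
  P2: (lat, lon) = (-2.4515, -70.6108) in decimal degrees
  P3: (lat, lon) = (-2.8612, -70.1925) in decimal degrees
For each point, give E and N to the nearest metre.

P1: E 341053 m, N 9715316 m; P2: E 320898 m, N 9728926 m; P3: E 367459 m, N 9683680 m

UTM zone 19S: λ₀ = -69°, k₀ = 0.9996.
P1 (-2.5748°, -70.4297°) → (341053.185, 9715316.212) m.
P2 (-2.4515°, -70.6108°) → (320897.570, 9728926.223) m.
P3 (-2.8612°, -70.1925°) → (367459.335, 9683679.937) m.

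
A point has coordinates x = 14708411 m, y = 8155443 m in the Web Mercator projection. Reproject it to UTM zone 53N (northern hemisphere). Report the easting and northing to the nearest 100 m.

Web Mercator inverse (R = 6378137 m) → φ = 58.88439940°, λ = 132.12790406°.
UTM 53N forward: E = 334471.002 m, N = 6530732.965 m.

E 334500 m, N 6530700 m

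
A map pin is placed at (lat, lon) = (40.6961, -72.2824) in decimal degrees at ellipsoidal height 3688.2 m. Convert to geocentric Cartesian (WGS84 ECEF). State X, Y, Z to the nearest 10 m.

WGS84: a = 6378137 m, e² = 0.006694380; N(φ) = a/√(1−e²sin²φ) = 6387233.201 m.
X = (N+h)·cosφ·cosλ = 1474598.112 m; Y = (N+h)·cosφ·sinλ = -4615630.941 m; Z = (N(1−e²)+h)·sinφ = 4139299.248 m.

X 1474600 m, Y -4615630 m, Z 4139300 m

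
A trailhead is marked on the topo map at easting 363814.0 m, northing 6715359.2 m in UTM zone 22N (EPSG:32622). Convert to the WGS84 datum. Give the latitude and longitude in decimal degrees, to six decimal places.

lat 60.551100°, lon -53.483400°

Zone 22N: λ₀ = -51°, k₀ = 0.9996, false easting 500000 m.
Meridian distance M = (N − FN)/k₀ = 6718046.4 m.
Inverse transverse Mercator on WGS84 gives φ = 60.55110032°, λ = -53.48339976°.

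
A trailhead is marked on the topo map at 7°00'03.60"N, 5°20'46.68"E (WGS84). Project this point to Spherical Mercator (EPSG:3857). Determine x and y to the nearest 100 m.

x 595100 m, y 781300 m

Web Mercator is spherical with R = a = 6378137 m.
x = R·λ = 6378137 × 0.093310538 = 595147.394 m.
y = R·ln tan(π/4 + φ/2) = 6378137 × 0.122495702 = 781294.370 m.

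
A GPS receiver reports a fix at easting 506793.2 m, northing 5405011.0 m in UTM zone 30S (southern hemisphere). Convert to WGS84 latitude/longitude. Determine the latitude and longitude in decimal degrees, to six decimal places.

lat -41.506500°, lon -2.918600°

Zone 30S: λ₀ = -3°, k₀ = 0.9996, false easting 500000 m, false northing 10000000 m.
Meridian distance M = (N − FN)/k₀ = -4596827.7 m.
Inverse transverse Mercator on WGS84 gives φ = -41.50649959°, λ = -2.91859989°.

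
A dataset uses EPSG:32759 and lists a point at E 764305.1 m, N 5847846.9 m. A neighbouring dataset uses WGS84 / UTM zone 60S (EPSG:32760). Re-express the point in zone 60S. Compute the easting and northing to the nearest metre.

UTM 59S → geographic: φ = -37.47850027°, λ = 173.98900046°.
UTM 60S (λ₀ = 177°) forward: E = 233749.144 m, N = 5847784.853 m.

E 233749 m, N 5847785 m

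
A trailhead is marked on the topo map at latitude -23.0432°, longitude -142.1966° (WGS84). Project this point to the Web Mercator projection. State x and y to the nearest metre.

x -15829253 m, y -2637244 m

Web Mercator is spherical with R = a = 6378137 m.
x = R·λ = 6378137 × -2.481798855 = -15829253.105 m.
y = R·ln tan(π/4 + φ/2) = 6378137 × -0.413481834 = -2637243.784 m.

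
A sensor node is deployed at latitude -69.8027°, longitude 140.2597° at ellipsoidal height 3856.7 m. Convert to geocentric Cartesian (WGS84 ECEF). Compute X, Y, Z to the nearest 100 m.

X -1699300 m, Y 1412800 m, Z -5967100 m

WGS84: a = 6378137 m, e² = 0.006694380; N(φ) = a/√(1−e²sin²φ) = 6397024.617 m.
X = (N+h)·cosφ·cosλ = -1699325.616 m; Y = (N+h)·cosφ·sinλ = 1412827.575 m; Z = (N(1−e²)+h)·sinφ = -5967095.774 m.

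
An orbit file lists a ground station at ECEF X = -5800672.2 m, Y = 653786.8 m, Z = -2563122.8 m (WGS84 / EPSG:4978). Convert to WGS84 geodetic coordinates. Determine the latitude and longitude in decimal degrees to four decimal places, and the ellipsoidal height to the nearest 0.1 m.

λ = atan2(Y, X) = 173.56939973°; p = √(X²+Y²) = 5837399.7 m.
Bowring's method on WGS84 (a = 6378137 m, b = 6356752.314 m) gives φ = -23.84760035°, h = 664.203 m.

lat -23.8476°, lon 173.5694°, h 664.2 m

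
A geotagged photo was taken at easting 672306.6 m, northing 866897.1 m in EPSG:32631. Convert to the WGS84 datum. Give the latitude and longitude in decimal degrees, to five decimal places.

lat 7.83970°, lon 4.56280°

Zone 31N: λ₀ = 3°, k₀ = 0.9996, false easting 500000 m.
Meridian distance M = (N − FN)/k₀ = 867244.0 m.
Inverse transverse Mercator on WGS84 gives φ = 7.83970000°, λ = 4.56279998°.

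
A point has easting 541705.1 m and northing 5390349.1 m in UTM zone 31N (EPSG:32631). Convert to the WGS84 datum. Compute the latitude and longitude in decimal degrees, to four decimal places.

lat 48.6648°, lon 3.5664°

Zone 31N: λ₀ = 3°, k₀ = 0.9996, false easting 500000 m.
Meridian distance M = (N − FN)/k₀ = 5392506.1 m.
Inverse transverse Mercator on WGS84 gives φ = 48.66480036°, λ = 3.56639961°.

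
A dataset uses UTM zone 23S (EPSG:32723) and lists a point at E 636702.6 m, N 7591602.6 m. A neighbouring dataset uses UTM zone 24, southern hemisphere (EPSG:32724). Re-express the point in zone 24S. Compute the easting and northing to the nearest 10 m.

E 16000 m, N 7584850 m

UTM 23S → geographic: φ = -21.77399960°, λ = -43.67780043°.
UTM 24S (λ₀ = -39°) forward: E = 15999.791 m, N = 7584847.498 m.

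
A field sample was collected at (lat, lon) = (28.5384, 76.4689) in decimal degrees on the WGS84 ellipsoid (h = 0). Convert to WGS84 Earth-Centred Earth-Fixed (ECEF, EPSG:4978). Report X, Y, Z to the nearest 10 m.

WGS84: a = 6378137 m, e² = 0.006694380; N(φ) = a/√(1−e²sin²φ) = 6383015.309 m.
X = (N+h)·cosφ·cosλ = 1311995.097 m; Y = (N+h)·cosφ·sinλ = 5451814.643 m; Z = (N(1−e²)+h)·sinφ = 3029056.198 m.

X 1312000 m, Y 5451810 m, Z 3029060 m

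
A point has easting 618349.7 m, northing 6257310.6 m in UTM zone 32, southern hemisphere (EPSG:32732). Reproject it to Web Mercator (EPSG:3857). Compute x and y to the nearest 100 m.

x 1144200 m, y -4004400 m

Unproject from UTM 32S (λ₀ = 9°) → φ = -33.81779966°, λ = 10.27879983°.
Web Mercator (R = 6378137 m): x = 1144230.763 m, y = -4004363.131 m.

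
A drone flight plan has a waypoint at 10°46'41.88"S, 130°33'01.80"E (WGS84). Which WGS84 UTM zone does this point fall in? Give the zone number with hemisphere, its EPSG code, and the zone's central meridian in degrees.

Zone 52S (EPSG:32752), central meridian 129°

UTM zone = ⌊(λ + 180)/6⌋ + 1; 130.5505° ∈ [126°, 132°) → zone 52.
Hemisphere: S (φ < 0).
Central meridian λ₀ = 6×52 − 183 = 129°.
EPSG code: 32752.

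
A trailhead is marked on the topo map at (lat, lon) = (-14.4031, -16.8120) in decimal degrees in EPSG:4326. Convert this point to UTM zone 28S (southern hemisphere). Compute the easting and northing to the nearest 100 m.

Zone 28 central meridian λ₀ = 6×28 − 183 = -15°; Δλ = -1.8120°.
Transverse Mercator on WGS84 with k₀ = 0.9996 gives E = 304637.877 m, N = 8406923.487 m.

E 304600 m, N 8406900 m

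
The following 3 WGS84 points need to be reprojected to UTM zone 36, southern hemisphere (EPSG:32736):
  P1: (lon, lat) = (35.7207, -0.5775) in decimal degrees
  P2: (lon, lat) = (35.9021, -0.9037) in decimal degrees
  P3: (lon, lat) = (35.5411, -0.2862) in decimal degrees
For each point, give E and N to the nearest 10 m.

P1: E 802850 m, N 9936100 m; P2: E 823030 m, N 9899980 m; P3: E 782850 m, N 9968330 m

UTM zone 36S: λ₀ = 33°, k₀ = 0.9996.
P1 (-0.5775°, 35.7207°) → (802845.094, 9936096.363) m.
P2 (-0.9037°, 35.9021°) → (823030.188, 9899984.801) m.
P3 (-0.2862°, 35.5411°) → (782850.667, 9968334.952) m.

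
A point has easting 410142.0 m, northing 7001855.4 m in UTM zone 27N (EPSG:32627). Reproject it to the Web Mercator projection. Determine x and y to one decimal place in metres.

x -2536125.2 m, y 9133380.8 m

Unproject from UTM 27N (λ₀ = -21°) → φ = 63.13480037°, λ = -22.78240023°.
Web Mercator (R = 6378137 m): x = -2536125.192 m, y = 9133380.839 m.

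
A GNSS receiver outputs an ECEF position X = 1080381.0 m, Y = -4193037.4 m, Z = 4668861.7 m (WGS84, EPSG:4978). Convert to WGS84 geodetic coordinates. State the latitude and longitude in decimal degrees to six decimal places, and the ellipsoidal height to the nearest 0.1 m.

lat 47.348400°, lon -75.551400°, h 1043.2 m

λ = atan2(Y, X) = -75.55139971°; p = √(X²+Y²) = 4329986.8 m.
Bowring's method on WGS84 (a = 6378137 m, b = 6356752.314 m) gives φ = 47.34839998°, h = 1043.239 m.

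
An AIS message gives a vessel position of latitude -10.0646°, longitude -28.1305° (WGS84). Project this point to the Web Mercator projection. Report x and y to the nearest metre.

x -3131473 m, y -1126193 m

Web Mercator is spherical with R = a = 6378137 m.
x = R·λ = 6378137 × -0.490969845 = -3131472.936 m.
y = R·ln tan(π/4 + φ/2) = 6378137 × -0.176570820 = -1126192.878 m.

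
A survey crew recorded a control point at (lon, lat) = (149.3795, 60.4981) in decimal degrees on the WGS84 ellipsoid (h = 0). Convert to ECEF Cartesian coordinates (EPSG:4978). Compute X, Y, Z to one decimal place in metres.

X -2709836.8 m, Y 1603902.0 m, Z 5528016.2 m

WGS84: a = 6378137 m, e² = 0.006694380; N(φ) = a/√(1−e²sin²φ) = 6394370.308 m.
X = (N+h)·cosφ·cosλ = -2709836.800 m; Y = (N+h)·cosφ·sinλ = 1603901.958 m; Z = (N(1−e²)+h)·sinφ = 5528016.153 m.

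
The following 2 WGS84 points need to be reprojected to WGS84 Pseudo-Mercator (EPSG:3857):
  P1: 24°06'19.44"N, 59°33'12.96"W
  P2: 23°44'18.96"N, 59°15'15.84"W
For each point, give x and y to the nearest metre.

P1: x -6629476 m, y 2766257 m; P2: x -6596170 m, y 2721588 m

Web Mercator: x = R·λ, y = R·ln tan(π/4+φ/2), R = 6378137 m.
P1 (24.1054°, -59.5536°) → (-6629476.427, 2766256.828) m.
P2 (23.7386°, -59.2544°) → (-6596169.635, 2721587.578) m.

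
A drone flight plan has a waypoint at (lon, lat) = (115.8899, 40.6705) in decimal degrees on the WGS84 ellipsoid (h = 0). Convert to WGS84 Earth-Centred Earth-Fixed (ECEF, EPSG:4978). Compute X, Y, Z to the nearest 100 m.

X -2115300 m, Y 4358300 m, Z 4134700 m

WGS84: a = 6378137 m, e² = 0.006694380; N(φ) = a/√(1−e²sin²φ) = 6387223.729 m.
X = (N+h)·cosφ·cosλ = -2115325.656 m; Y = (N+h)·cosφ·sinλ = 4358296.332 m; Z = (N(1−e²)+h)·sinφ = 4134738.586 m.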